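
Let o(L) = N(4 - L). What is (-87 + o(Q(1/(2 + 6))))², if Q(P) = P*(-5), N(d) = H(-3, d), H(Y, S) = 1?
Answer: 7396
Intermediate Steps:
N(d) = 1
Q(P) = -5*P
o(L) = 1
(-87 + o(Q(1/(2 + 6))))² = (-87 + 1)² = (-86)² = 7396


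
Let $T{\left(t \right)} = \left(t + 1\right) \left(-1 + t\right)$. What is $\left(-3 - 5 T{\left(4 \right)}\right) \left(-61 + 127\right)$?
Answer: $-5148$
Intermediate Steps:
$T{\left(t \right)} = \left(1 + t\right) \left(-1 + t\right)$
$\left(-3 - 5 T{\left(4 \right)}\right) \left(-61 + 127\right) = \left(-3 - 5 \left(-1 + 4^{2}\right)\right) \left(-61 + 127\right) = \left(-3 - 5 \left(-1 + 16\right)\right) 66 = \left(-3 - 75\right) 66 = \left(-78\right) 66 = -5148$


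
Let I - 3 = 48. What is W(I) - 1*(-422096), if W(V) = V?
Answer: 422147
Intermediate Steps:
I = 51 (I = 3 + 48 = 51)
W(I) - 1*(-422096) = 51 - 1*(-422096) = 51 + 422096 = 422147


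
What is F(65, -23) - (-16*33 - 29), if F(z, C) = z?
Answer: 622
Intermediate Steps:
F(65, -23) - (-16*33 - 29) = 65 - (-16*33 - 29) = 65 - (-528 - 29) = 65 - 1*(-557) = 65 + 557 = 622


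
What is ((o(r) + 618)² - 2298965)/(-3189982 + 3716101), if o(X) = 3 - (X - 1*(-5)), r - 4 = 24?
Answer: -1953221/526119 ≈ -3.7125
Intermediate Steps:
r = 28 (r = 4 + 24 = 28)
o(X) = -2 - X (o(X) = 3 - (X + 5) = 3 - (5 + X) = 3 + (-5 - X) = -2 - X)
((o(r) + 618)² - 2298965)/(-3189982 + 3716101) = (((-2 - 1*28) + 618)² - 2298965)/(-3189982 + 3716101) = (((-2 - 28) + 618)² - 2298965)/526119 = ((-30 + 618)² - 2298965)*(1/526119) = (588² - 2298965)*(1/526119) = (345744 - 2298965)*(1/526119) = -1953221*1/526119 = -1953221/526119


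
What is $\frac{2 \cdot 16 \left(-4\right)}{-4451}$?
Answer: $\frac{128}{4451} \approx 0.028758$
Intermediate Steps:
$\frac{2 \cdot 16 \left(-4\right)}{-4451} = 32 \left(-4\right) \left(- \frac{1}{4451}\right) = \left(-128\right) \left(- \frac{1}{4451}\right) = \frac{128}{4451}$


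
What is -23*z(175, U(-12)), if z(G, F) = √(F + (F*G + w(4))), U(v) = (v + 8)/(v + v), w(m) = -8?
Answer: -184*√3/3 ≈ -106.23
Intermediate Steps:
U(v) = (8 + v)/(2*v) (U(v) = (8 + v)/((2*v)) = (8 + v)*(1/(2*v)) = (8 + v)/(2*v))
z(G, F) = √(-8 + F + F*G) (z(G, F) = √(F + (F*G - 8)) = √(F + (-8 + F*G)) = √(-8 + F + F*G))
-23*z(175, U(-12)) = -23*√(-8 + (½)*(8 - 12)/(-12) + ((½)*(8 - 12)/(-12))*175) = -23*√(-8 + (½)*(-1/12)*(-4) + ((½)*(-1/12)*(-4))*175) = -23*√(-8 + ⅙ + (⅙)*175) = -23*√(-8 + ⅙ + 175/6) = -184*√3/3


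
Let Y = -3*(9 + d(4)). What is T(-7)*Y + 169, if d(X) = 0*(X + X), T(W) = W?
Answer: 358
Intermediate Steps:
d(X) = 0 (d(X) = 0*(2*X) = 0)
Y = -27 (Y = -3*(9 + 0) = -3*9 = -27)
T(-7)*Y + 169 = -7*(-27) + 169 = 189 + 169 = 358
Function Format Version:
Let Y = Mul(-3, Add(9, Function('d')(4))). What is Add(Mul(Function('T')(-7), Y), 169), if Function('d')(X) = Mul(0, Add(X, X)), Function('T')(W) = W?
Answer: 358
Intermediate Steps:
Function('d')(X) = 0 (Function('d')(X) = Mul(0, Mul(2, X)) = 0)
Y = -27 (Y = Mul(-3, Add(9, 0)) = Mul(-3, 9) = -27)
Add(Mul(Function('T')(-7), Y), 169) = Add(Mul(-7, -27), 169) = Add(189, 169) = 358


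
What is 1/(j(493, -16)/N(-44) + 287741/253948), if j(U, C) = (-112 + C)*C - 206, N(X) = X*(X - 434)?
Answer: 166907323/203735654 ≈ 0.81923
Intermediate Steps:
N(X) = X*(-434 + X)
j(U, C) = -206 + C*(-112 + C) (j(U, C) = C*(-112 + C) - 206 = -206 + C*(-112 + C))
1/(j(493, -16)/N(-44) + 287741/253948) = 1/((-206 + (-16)² - 112*(-16))/((-44*(-434 - 44))) + 287741/253948) = 1/((-206 + 256 + 1792)/((-44*(-478))) + 287741*(1/253948)) = 1/(1842/21032 + 287741/253948) = 1/(1842*(1/21032) + 287741/253948) = 1/(921/10516 + 287741/253948) = 1/(203735654/166907323) = 166907323/203735654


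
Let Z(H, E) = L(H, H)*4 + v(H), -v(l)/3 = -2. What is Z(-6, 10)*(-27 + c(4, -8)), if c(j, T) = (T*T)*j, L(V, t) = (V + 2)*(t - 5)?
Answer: 41678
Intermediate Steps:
v(l) = 6 (v(l) = -3*(-2) = 6)
L(V, t) = (-5 + t)*(2 + V) (L(V, t) = (2 + V)*(-5 + t) = (-5 + t)*(2 + V))
c(j, T) = j*T**2 (c(j, T) = T**2*j = j*T**2)
Z(H, E) = -34 - 12*H + 4*H**2 (Z(H, E) = (-10 - 5*H + 2*H + H*H)*4 + 6 = (-10 - 5*H + 2*H + H**2)*4 + 6 = (-10 + H**2 - 3*H)*4 + 6 = (-40 - 12*H + 4*H**2) + 6 = -34 - 12*H + 4*H**2)
Z(-6, 10)*(-27 + c(4, -8)) = (-34 - 12*(-6) + 4*(-6)**2)*(-27 + 4*(-8)**2) = (-34 + 72 + 4*36)*(-27 + 4*64) = (-34 + 72 + 144)*(-27 + 256) = 182*229 = 41678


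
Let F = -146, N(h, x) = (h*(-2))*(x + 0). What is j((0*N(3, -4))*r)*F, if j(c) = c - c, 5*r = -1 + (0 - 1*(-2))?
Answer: 0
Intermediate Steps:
r = ⅕ (r = (-1 + (0 - 1*(-2)))/5 = (-1 + (0 + 2))/5 = (-1 + 2)/5 = (⅕)*1 = ⅕ ≈ 0.20000)
N(h, x) = -2*h*x (N(h, x) = (-2*h)*x = -2*h*x)
j(c) = 0
j((0*N(3, -4))*r)*F = 0*(-146) = 0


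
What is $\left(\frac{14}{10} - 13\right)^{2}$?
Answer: $\frac{3364}{25} \approx 134.56$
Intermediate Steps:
$\left(\frac{14}{10} - 13\right)^{2} = \left(14 \cdot \frac{1}{10} - 13\right)^{2} = \left(\frac{7}{5} - 13\right)^{2} = \left(- \frac{58}{5}\right)^{2} = \frac{3364}{25}$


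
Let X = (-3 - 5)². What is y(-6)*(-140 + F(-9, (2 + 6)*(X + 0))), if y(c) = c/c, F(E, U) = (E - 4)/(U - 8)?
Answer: -70573/504 ≈ -140.03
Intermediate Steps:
X = 64 (X = (-8)² = 64)
F(E, U) = (-4 + E)/(-8 + U)
y(c) = 1
y(-6)*(-140 + F(-9, (2 + 6)*(X + 0))) = 1*(-140 + (-4 - 9)/(-8 + (2 + 6)*(64 + 0))) = 1*(-140 - 13/(-8 + 8*64)) = 1*(-140 - 13/(-8 + 512)) = 1*(-140 - 13/504) = 1*(-70573/504) = -70573/504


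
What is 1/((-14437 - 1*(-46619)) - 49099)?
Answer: -1/16917 ≈ -5.9112e-5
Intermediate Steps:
1/((-14437 - 1*(-46619)) - 49099) = 1/((-14437 + 46619) - 49099) = 1/(32182 - 49099) = 1/(-16917) = -1/16917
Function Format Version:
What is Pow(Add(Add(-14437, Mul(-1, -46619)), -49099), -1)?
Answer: Rational(-1, 16917) ≈ -5.9112e-5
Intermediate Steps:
Pow(Add(Add(-14437, Mul(-1, -46619)), -49099), -1) = Pow(Add(Add(-14437, 46619), -49099), -1) = Pow(Add(32182, -49099), -1) = Pow(-16917, -1) = Rational(-1, 16917)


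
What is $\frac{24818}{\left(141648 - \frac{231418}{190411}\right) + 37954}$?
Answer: $\frac{2362810099}{17098982502} \approx 0.13818$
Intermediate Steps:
$\frac{24818}{\left(141648 - \frac{231418}{190411}\right) + 37954} = \frac{24818}{\frac{26971105910}{190411} + 37954} = \frac{24818}{\frac{34197965004}{190411}} = 24818 \cdot \frac{190411}{34197965004} = \frac{2362810099}{17098982502}$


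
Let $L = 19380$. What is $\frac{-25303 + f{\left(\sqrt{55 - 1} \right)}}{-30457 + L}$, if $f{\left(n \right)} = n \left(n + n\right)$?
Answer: $\frac{25195}{11077} \approx 2.2745$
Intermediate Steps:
$f{\left(n \right)} = 2 n^{2}$ ($f{\left(n \right)} = n 2 n = 2 n^{2}$)
$\frac{-25303 + f{\left(\sqrt{55 - 1} \right)}}{-30457 + L} = \frac{-25303 + 2 \left(\sqrt{55 - 1}\right)^{2}}{-30457 + 19380} = \frac{-25303 + 2 \left(\sqrt{54}\right)^{2}}{-11077} = \left(-25303 + 2 \left(3 \sqrt{6}\right)^{2}\right) \left(- \frac{1}{11077}\right) = \left(-25303 + 2 \cdot 54\right) \left(- \frac{1}{11077}\right) = \left(-25303 + 108\right) \left(- \frac{1}{11077}\right) = \left(-25195\right) \left(- \frac{1}{11077}\right) = \frac{25195}{11077}$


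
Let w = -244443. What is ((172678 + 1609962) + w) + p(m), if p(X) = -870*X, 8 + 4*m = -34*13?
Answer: 1636072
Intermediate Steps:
m = -225/2 (m = -2 + (-34*13)/4 = -2 + (¼)*(-442) = -2 - 221/2 = -225/2 ≈ -112.50)
((172678 + 1609962) + w) + p(m) = ((172678 + 1609962) - 244443) - 870*(-225/2) = (1782640 - 244443) + 97875 = 1538197 + 97875 = 1636072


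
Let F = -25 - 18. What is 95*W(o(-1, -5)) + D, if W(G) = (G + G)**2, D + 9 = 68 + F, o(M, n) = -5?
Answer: 9516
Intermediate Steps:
F = -43
D = 16 (D = -9 + (68 - 43) = -9 + 25 = 16)
W(G) = 4*G**2 (W(G) = (2*G)**2 = 4*G**2)
95*W(o(-1, -5)) + D = 95*(4*(-5)**2) + 16 = 95*(4*25) + 16 = 95*100 + 16 = 9500 + 16 = 9516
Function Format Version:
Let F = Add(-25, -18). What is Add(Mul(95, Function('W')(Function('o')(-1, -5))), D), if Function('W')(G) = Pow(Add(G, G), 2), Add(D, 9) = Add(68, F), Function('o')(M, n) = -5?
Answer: 9516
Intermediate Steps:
F = -43
D = 16 (D = Add(-9, Add(68, -43)) = Add(-9, 25) = 16)
Function('W')(G) = Mul(4, Pow(G, 2)) (Function('W')(G) = Pow(Mul(2, G), 2) = Mul(4, Pow(G, 2)))
Add(Mul(95, Function('W')(Function('o')(-1, -5))), D) = Add(Mul(95, Mul(4, Pow(-5, 2))), 16) = Add(Mul(95, Mul(4, 25)), 16) = Add(Mul(95, 100), 16) = Add(9500, 16) = 9516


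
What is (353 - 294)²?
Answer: 3481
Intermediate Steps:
(353 - 294)² = 59² = 3481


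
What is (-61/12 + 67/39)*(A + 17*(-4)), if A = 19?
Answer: 8575/52 ≈ 164.90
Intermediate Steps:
(-61/12 + 67/39)*(A + 17*(-4)) = (-61/12 + 67/39)*(19 + 17*(-4)) = (-61*1/12 + 67*(1/39))*(19 - 68) = (-61/12 + 67/39)*(-49) = -175/52*(-49) = 8575/52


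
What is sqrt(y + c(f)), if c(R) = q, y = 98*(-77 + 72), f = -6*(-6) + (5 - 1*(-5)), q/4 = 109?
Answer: 3*I*sqrt(6) ≈ 7.3485*I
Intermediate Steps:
q = 436 (q = 4*109 = 436)
f = 46 (f = 36 + (5 + 5) = 36 + 10 = 46)
y = -490 (y = 98*(-5) = -490)
c(R) = 436
sqrt(y + c(f)) = sqrt(-490 + 436) = sqrt(-54) = 3*I*sqrt(6)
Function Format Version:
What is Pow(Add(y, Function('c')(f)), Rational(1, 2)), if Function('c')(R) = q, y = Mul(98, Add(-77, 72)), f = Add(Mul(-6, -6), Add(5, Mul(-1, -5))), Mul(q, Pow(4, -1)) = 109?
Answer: Mul(3, I, Pow(6, Rational(1, 2))) ≈ Mul(7.3485, I)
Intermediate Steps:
q = 436 (q = Mul(4, 109) = 436)
f = 46 (f = Add(36, Add(5, 5)) = Add(36, 10) = 46)
y = -490 (y = Mul(98, -5) = -490)
Function('c')(R) = 436
Pow(Add(y, Function('c')(f)), Rational(1, 2)) = Pow(Add(-490, 436), Rational(1, 2)) = Pow(-54, Rational(1, 2)) = Mul(3, I, Pow(6, Rational(1, 2)))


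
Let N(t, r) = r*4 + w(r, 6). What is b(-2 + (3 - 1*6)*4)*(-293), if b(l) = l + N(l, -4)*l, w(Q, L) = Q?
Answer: -77938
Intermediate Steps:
N(t, r) = 5*r (N(t, r) = r*4 + r = 4*r + r = 5*r)
b(l) = -19*l (b(l) = l + (5*(-4))*l = l - 20*l = -19*l)
b(-2 + (3 - 1*6)*4)*(-293) = -19*(-2 + (3 - 1*6)*4)*(-293) = -19*(-2 + (3 - 6)*4)*(-293) = -19*(-2 - 3*4)*(-293) = -19*(-2 - 12)*(-293) = -19*(-14)*(-293) = 266*(-293) = -77938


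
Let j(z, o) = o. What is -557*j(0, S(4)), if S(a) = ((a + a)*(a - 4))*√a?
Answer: 0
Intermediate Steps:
S(a) = 2*a^(3/2)*(-4 + a) (S(a) = ((2*a)*(-4 + a))*√a = (2*a*(-4 + a))*√a = 2*a^(3/2)*(-4 + a))
-557*j(0, S(4)) = -1114*4^(3/2)*(-4 + 4) = -1114*8*0 = -557*0 = 0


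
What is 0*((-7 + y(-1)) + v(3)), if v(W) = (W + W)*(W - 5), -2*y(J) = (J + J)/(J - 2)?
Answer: 0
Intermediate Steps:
y(J) = -J/(-2 + J) (y(J) = -(J + J)/(2*(J - 2)) = -2*J/(2*(-2 + J)) = -J/(-2 + J))
v(W) = 2*W*(-5 + W) (v(W) = (2*W)*(-5 + W) = 2*W*(-5 + W))
0*((-7 + y(-1)) + v(3)) = 0*((-7 - 1*(-1)/(-2 - 1)) + 2*3*(-5 + 3)) = 0*((-7 - 1*(-1)/(-3)) + 2*3*(-2)) = 0*((-7 - 1*(-1)*(-⅓)) - 12) = 0*((-7 - ⅓) - 12) = 0*(-22/3 - 12) = 0*(-58/3) = 0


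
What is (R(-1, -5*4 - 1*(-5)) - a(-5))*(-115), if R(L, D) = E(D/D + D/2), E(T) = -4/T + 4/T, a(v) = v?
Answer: -575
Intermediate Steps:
E(T) = 0
R(L, D) = 0
(R(-1, -5*4 - 1*(-5)) - a(-5))*(-115) = (0 - 1*(-5))*(-115) = (0 + 5)*(-115) = 5*(-115) = -575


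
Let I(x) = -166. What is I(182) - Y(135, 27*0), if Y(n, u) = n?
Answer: -301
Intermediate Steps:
I(182) - Y(135, 27*0) = -166 - 1*135 = -166 - 135 = -301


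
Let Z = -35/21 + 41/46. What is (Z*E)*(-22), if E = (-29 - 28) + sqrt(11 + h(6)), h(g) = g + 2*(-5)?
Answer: -22363/23 + 1177*sqrt(7)/69 ≈ -927.17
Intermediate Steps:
Z = -107/138 (Z = -35*1/21 + 41*(1/46) = -5/3 + 41/46 = -107/138 ≈ -0.77536)
h(g) = -10 + g (h(g) = g - 10 = -10 + g)
E = -57 + sqrt(7) (E = (-29 - 28) + sqrt(11 + (-10 + 6)) = -57 + sqrt(11 - 4) = -57 + sqrt(7) ≈ -54.354)
(Z*E)*(-22) = -107*(-57 + sqrt(7))/138*(-22) = (2033/46 - 107*sqrt(7)/138)*(-22) = -22363/23 + 1177*sqrt(7)/69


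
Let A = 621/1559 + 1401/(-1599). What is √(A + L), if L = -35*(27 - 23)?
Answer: 6*I*√2694337338030/830947 ≈ 11.852*I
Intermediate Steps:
A = -397060/830947 (A = 621*(1/1559) + 1401*(-1/1599) = 621/1559 - 467/533 = -397060/830947 ≈ -0.47784)
L = -140 (L = -35*4 = -140)
√(A + L) = √(-397060/830947 - 140) = √(-116729640/830947) = 6*I*√2694337338030/830947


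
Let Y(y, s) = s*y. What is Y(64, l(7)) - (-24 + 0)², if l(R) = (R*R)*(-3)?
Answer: -9984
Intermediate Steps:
l(R) = -3*R² (l(R) = R²*(-3) = -3*R²)
Y(64, l(7)) - (-24 + 0)² = -3*7²*64 - (-24 + 0)² = -3*49*64 - 1*(-24)² = -147*64 - 1*576 = -9408 - 576 = -9984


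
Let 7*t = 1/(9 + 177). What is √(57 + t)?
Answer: √96627930/1302 ≈ 7.5499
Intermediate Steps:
t = 1/1302 (t = 1/(7*(9 + 177)) = (⅐)/186 = (⅐)*(1/186) = 1/1302 ≈ 0.00076805)
√(57 + t) = √(57 + 1/1302) = √(74215/1302) = √96627930/1302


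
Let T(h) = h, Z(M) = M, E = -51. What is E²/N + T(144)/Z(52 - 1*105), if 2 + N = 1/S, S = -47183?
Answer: -383406291/294203 ≈ -1303.2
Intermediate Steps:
N = -94367/47183 (N = -2 + 1/(-47183) = -2 - 1/47183 = -94367/47183 ≈ -2.0000)
E²/N + T(144)/Z(52 - 1*105) = (-51)²/(-94367/47183) + 144/(52 - 1*105) = 2601*(-47183/94367) + 144/(52 - 105) = -7218999/5551 + 144/(-53) = -7218999/5551 + 144*(-1/53) = -7218999/5551 - 144/53 = -383406291/294203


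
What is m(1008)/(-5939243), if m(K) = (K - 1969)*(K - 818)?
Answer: 182590/5939243 ≈ 0.030743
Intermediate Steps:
m(K) = (-1969 + K)*(-818 + K)
m(1008)/(-5939243) = (1610642 + 1008² - 2787*1008)/(-5939243) = (1610642 + 1016064 - 2809296)*(-1/5939243) = -182590*(-1/5939243) = 182590/5939243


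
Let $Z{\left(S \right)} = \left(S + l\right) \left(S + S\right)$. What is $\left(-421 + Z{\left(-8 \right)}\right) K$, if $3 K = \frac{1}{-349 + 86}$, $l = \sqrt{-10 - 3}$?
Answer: $\frac{293}{789} + \frac{16 i \sqrt{13}}{789} \approx 0.37136 + 0.073116 i$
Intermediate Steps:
$l = i \sqrt{13}$ ($l = \sqrt{-13} = i \sqrt{13} \approx 3.6056 i$)
$K = - \frac{1}{789}$ ($K = \frac{1}{3 \left(-349 + 86\right)} = \frac{1}{3 \left(-263\right)} = \frac{1}{3} \left(- \frac{1}{263}\right) = - \frac{1}{789} \approx -0.0012674$)
$Z{\left(S \right)} = 2 S \left(S + i \sqrt{13}\right)$ ($Z{\left(S \right)} = \left(S + i \sqrt{13}\right) \left(S + S\right) = \left(S + i \sqrt{13}\right) 2 S = 2 S \left(S + i \sqrt{13}\right)$)
$\left(-421 + Z{\left(-8 \right)}\right) K = \left(-421 + 2 \left(-8\right) \left(-8 + i \sqrt{13}\right)\right) \left(- \frac{1}{789}\right) = \left(-421 + \left(128 - 16 i \sqrt{13}\right)\right) \left(- \frac{1}{789}\right) = \left(-293 - 16 i \sqrt{13}\right) \left(- \frac{1}{789}\right) = \frac{293}{789} + \frac{16 i \sqrt{13}}{789}$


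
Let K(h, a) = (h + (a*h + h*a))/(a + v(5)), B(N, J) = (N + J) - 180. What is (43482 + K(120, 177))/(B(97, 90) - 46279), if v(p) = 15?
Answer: -349631/370176 ≈ -0.94450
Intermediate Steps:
B(N, J) = -180 + J + N (B(N, J) = (J + N) - 180 = -180 + J + N)
K(h, a) = (h + 2*a*h)/(15 + a) (K(h, a) = (h + (a*h + h*a))/(a + 15) = (h + (a*h + a*h))/(15 + a) = (h + 2*a*h)/(15 + a))
(43482 + K(120, 177))/(B(97, 90) - 46279) = (43482 + 120*(1 + 2*177)/(15 + 177))/((-180 + 90 + 97) - 46279) = (43482 + 120*(1 + 354)/192)/(7 - 46279) = (43482 + 120*(1/192)*355)/(-46272) = (43482 + 1775/8)*(-1/46272) = (349631/8)*(-1/46272) = -349631/370176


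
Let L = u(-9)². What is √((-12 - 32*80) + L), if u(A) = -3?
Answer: I*√2563 ≈ 50.626*I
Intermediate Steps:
L = 9 (L = (-3)² = 9)
√((-12 - 32*80) + L) = √((-12 - 32*80) + 9) = √((-12 - 2560) + 9) = √(-2572 + 9) = √(-2563) = I*√2563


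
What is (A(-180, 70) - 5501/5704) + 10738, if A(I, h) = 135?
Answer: 62014091/5704 ≈ 10872.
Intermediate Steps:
(A(-180, 70) - 5501/5704) + 10738 = (135 - 5501/5704) + 10738 = 764539/5704 + 10738 = 62014091/5704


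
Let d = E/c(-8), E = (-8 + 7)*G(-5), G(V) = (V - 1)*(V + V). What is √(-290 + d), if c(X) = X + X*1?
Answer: I*√1145/2 ≈ 16.919*I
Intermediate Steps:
c(X) = 2*X (c(X) = X + X = 2*X)
G(V) = 2*V*(-1 + V) (G(V) = (-1 + V)*(2*V) = 2*V*(-1 + V))
E = -60 (E = (-8 + 7)*(2*(-5)*(-1 - 5)) = -2*(-5)*(-6) = -1*60 = -60)
d = 15/4 (d = -60/(2*(-8)) = -60/(-16) = -60*(-1/16) = 15/4 ≈ 3.7500)
√(-290 + d) = √(-290 + 15/4) = √(-1145/4) = I*√1145/2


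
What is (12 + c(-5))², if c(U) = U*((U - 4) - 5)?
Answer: 6724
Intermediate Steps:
c(U) = U*(-9 + U) (c(U) = U*((-4 + U) - 5) = U*(-9 + U))
(12 + c(-5))² = (12 - 5*(-9 - 5))² = (12 - 5*(-14))² = (12 + 70)² = 82² = 6724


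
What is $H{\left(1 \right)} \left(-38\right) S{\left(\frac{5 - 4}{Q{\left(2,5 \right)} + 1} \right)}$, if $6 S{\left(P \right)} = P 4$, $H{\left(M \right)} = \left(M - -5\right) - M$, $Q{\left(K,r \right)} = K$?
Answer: $- \frac{380}{9} \approx -42.222$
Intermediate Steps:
$H{\left(M \right)} = 5$ ($H{\left(M \right)} = \left(M + 5\right) - M = \left(5 + M\right) - M = 5$)
$S{\left(P \right)} = \frac{2 P}{3}$ ($S{\left(P \right)} = \frac{P 4}{6} = \frac{4 P}{6} = \frac{2 P}{3}$)
$H{\left(1 \right)} \left(-38\right) S{\left(\frac{5 - 4}{Q{\left(2,5 \right)} + 1} \right)} = 5 \left(-38\right) \frac{2 \frac{5 - 4}{2 + 1}}{3} = - 190 \frac{2 \cdot 1 \cdot \frac{1}{3}}{3} = - 190 \cdot \frac{2}{3} \cdot \frac{1}{3} = \left(-190\right) \frac{2}{9} = - \frac{380}{9}$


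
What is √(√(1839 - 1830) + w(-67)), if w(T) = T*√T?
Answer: √(3 - 67*I*√67) ≈ 16.605 - 16.514*I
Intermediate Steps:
w(T) = T^(3/2)
√(√(1839 - 1830) + w(-67)) = √(√(1839 - 1830) + (-67)^(3/2)) = √(√9 - 67*I*√67) = √(3 - 67*I*√67)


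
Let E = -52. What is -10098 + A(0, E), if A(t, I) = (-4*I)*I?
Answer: -20914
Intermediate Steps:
A(t, I) = -4*I²
-10098 + A(0, E) = -10098 - 4*(-52)² = -10098 - 4*2704 = -10098 - 10816 = -20914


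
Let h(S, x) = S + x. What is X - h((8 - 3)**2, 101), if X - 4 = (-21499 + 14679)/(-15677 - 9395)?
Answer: -762991/6268 ≈ -121.73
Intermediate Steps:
X = 26777/6268 (X = 4 + (-21499 + 14679)/(-15677 - 9395) = 4 - 6820/(-25072) = 4 - 6820*(-1/25072) = 4 + 1705/6268 = 26777/6268 ≈ 4.2720)
X - h((8 - 3)**2, 101) = 26777/6268 - ((8 - 3)**2 + 101) = 26777/6268 - (5**2 + 101) = 26777/6268 - (25 + 101) = 26777/6268 - 1*126 = 26777/6268 - 126 = -762991/6268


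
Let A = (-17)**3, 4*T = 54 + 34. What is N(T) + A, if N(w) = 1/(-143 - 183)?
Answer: -1601639/326 ≈ -4913.0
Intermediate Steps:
T = 22 (T = (54 + 34)/4 = (1/4)*88 = 22)
A = -4913
N(w) = -1/326 (N(w) = 1/(-326) = -1/326)
N(T) + A = -1/326 - 4913 = -1601639/326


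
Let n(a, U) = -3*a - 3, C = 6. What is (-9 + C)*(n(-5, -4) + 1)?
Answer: -39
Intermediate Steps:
n(a, U) = -3 - 3*a
(-9 + C)*(n(-5, -4) + 1) = (-9 + 6)*((-3 - 3*(-5)) + 1) = -3*((-3 + 15) + 1) = -3*(12 + 1) = -3*13 = -39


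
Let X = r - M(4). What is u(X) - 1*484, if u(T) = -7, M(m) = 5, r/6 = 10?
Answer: -491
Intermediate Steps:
r = 60 (r = 6*10 = 60)
X = 55 (X = 60 - 1*5 = 60 - 5 = 55)
u(X) - 1*484 = -7 - 1*484 = -7 - 484 = -491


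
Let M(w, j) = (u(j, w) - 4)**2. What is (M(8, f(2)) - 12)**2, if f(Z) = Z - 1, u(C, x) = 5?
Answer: 121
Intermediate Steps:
f(Z) = -1 + Z
M(w, j) = 1 (M(w, j) = (5 - 4)**2 = 1**2 = 1)
(M(8, f(2)) - 12)**2 = (1 - 12)**2 = (-11)**2 = 121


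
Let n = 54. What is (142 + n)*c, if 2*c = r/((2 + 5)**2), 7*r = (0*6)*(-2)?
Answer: 0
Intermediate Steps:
r = 0 (r = ((0*6)*(-2))/7 = (0*(-2))/7 = (1/7)*0 = 0)
c = 0 (c = (0/((2 + 5)**2))/2 = (0/(7**2))/2 = (0/49)/2 = (0*(1/49))/2 = (1/2)*0 = 0)
(142 + n)*c = (142 + 54)*0 = 196*0 = 0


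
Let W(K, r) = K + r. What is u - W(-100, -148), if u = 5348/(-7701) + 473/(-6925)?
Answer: 13185019927/53329425 ≈ 247.24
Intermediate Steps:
u = -40677473/53329425 (u = 5348*(-1/7701) + 473*(-1/6925) = -5348/7701 - 473/6925 = -40677473/53329425 ≈ -0.76276)
u - W(-100, -148) = -40677473/53329425 - (-100 - 148) = -40677473/53329425 - 1*(-248) = -40677473/53329425 + 248 = 13185019927/53329425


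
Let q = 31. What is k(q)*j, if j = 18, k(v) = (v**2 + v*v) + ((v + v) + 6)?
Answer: 35820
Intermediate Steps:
k(v) = 6 + 2*v + 2*v**2 (k(v) = (v**2 + v**2) + (2*v + 6) = 2*v**2 + (6 + 2*v) = 6 + 2*v + 2*v**2)
k(q)*j = (6 + 2*31 + 2*31**2)*18 = (6 + 62 + 2*961)*18 = (6 + 62 + 1922)*18 = 1990*18 = 35820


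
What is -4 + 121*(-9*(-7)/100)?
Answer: 7223/100 ≈ 72.230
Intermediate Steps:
-4 + 121*(-9*(-7)/100) = -4 + 121*(63*(1/100)) = -4 + 121*(63/100) = -4 + 7623/100 = 7223/100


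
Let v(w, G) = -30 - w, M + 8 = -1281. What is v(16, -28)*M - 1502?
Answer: 57792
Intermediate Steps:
M = -1289 (M = -8 - 1281 = -1289)
v(16, -28)*M - 1502 = (-30 - 1*16)*(-1289) - 1502 = (-30 - 16)*(-1289) - 1502 = -46*(-1289) - 1502 = 59294 - 1502 = 57792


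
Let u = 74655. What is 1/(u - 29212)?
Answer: 1/45443 ≈ 2.2006e-5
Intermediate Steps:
1/(u - 29212) = 1/(74655 - 29212) = 1/45443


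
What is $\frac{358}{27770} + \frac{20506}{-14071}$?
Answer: $- \frac{282207101}{195375835} \approx -1.4444$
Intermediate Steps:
$\frac{358}{27770} + \frac{20506}{-14071} = 358 \cdot \frac{1}{27770} + 20506 \left(- \frac{1}{14071}\right) = \frac{179}{13885} - \frac{20506}{14071} = - \frac{282207101}{195375835}$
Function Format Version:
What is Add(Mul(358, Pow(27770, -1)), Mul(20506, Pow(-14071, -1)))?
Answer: Rational(-282207101, 195375835) ≈ -1.4444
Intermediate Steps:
Add(Mul(358, Pow(27770, -1)), Mul(20506, Pow(-14071, -1))) = Add(Mul(358, Rational(1, 27770)), Mul(20506, Rational(-1, 14071))) = Add(Rational(179, 13885), Rational(-20506, 14071)) = Rational(-282207101, 195375835)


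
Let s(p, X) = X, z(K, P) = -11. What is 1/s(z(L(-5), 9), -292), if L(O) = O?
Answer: -1/292 ≈ -0.0034247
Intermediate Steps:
1/s(z(L(-5), 9), -292) = 1/(-292) = -1/292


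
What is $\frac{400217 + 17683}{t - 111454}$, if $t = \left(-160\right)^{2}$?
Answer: $- \frac{69650}{14309} \approx -4.8676$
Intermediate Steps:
$t = 25600$
$\frac{400217 + 17683}{t - 111454} = \frac{400217 + 17683}{25600 - 111454} = \frac{417900}{-85854} = 417900 \left(- \frac{1}{85854}\right) = - \frac{69650}{14309}$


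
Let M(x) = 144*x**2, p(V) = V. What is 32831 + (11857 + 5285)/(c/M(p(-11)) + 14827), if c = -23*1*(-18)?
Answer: 471225457985/14352559 ≈ 32832.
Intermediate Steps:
c = 414 (c = -23*(-18) = 414)
32831 + (11857 + 5285)/(c/M(p(-11)) + 14827) = 32831 + (11857 + 5285)/(414/((144*(-11)**2)) + 14827) = 32831 + 17142/(414/((144*121)) + 14827) = 32831 + 17142/(414/17424 + 14827) = 32831 + 17142/(414*(1/17424) + 14827) = 32831 + 17142/(23/968 + 14827) = 32831 + 17142/(14352559/968) = 32831 + 17142*(968/14352559) = 32831 + 16593456/14352559 = 471225457985/14352559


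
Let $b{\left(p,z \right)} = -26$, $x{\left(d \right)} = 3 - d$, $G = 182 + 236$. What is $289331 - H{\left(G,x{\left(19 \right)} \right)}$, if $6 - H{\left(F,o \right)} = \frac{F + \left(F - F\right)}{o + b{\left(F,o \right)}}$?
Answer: $\frac{6075616}{21} \approx 2.8932 \cdot 10^{5}$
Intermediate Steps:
$G = 418$
$H{\left(F,o \right)} = 6 - \frac{F}{-26 + o}$ ($H{\left(F,o \right)} = 6 - \frac{F + \left(F - F\right)}{o - 26} = 6 - \frac{F + 0}{-26 + o} = 6 - \frac{F}{-26 + o}$)
$289331 - H{\left(G,x{\left(19 \right)} \right)} = 289331 - \frac{-156 - 418 + 6 \left(3 - 19\right)}{-26 + \left(3 - 19\right)} = 289331 - \frac{-156 - 418 + 6 \left(-16\right)}{-26 - 16} = 289331 - \frac{-156 - 418 - 96}{-42} = 289331 - \left(- \frac{1}{42}\right) \left(-670\right) = 289331 - \frac{335}{21} = \frac{6075616}{21}$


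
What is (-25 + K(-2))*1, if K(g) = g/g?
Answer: -24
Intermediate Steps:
K(g) = 1
(-25 + K(-2))*1 = (-25 + 1)*1 = -24*1 = -24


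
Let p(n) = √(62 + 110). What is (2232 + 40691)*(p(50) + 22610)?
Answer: 970489030 + 85846*√43 ≈ 9.7105e+8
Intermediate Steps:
p(n) = 2*√43 (p(n) = √172 = 2*√43)
(2232 + 40691)*(p(50) + 22610) = (2232 + 40691)*(2*√43 + 22610) = 42923*(22610 + 2*√43) = 970489030 + 85846*√43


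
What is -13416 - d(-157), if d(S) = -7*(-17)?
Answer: -13535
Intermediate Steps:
d(S) = 119
-13416 - d(-157) = -13416 - 1*119 = -13416 - 119 = -13535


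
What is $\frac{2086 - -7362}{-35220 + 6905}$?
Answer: $- \frac{9448}{28315} \approx -0.33367$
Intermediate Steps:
$\frac{2086 - -7362}{-35220 + 6905} = \frac{2086 + 7362}{-28315} = 9448 \left(- \frac{1}{28315}\right) = - \frac{9448}{28315}$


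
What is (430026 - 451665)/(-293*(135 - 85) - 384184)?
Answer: 21639/398834 ≈ 0.054256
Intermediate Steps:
(430026 - 451665)/(-293*(135 - 85) - 384184) = -21639/(-293*50 - 384184) = -21639/(-14650 - 384184) = -21639/(-398834) = -21639*(-1/398834) = 21639/398834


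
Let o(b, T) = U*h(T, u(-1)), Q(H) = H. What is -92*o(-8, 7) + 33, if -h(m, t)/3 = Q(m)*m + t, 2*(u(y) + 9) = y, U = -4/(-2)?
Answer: 21837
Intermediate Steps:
U = 2 (U = -4*(-½) = 2)
u(y) = -9 + y/2
h(m, t) = -3*t - 3*m² (h(m, t) = -3*(m*m + t) = -3*(m² + t) = -3*(t + m²) = -3*t - 3*m²)
o(b, T) = 57 - 6*T² (o(b, T) = 2*(-3*(-9 + (½)*(-1)) - 3*T²) = 2*(-3*(-9 - ½) - 3*T²) = 2*(-3*(-19/2) - 3*T²) = 2*(57/2 - 3*T²) = 57 - 6*T²)
-92*o(-8, 7) + 33 = -92*(57 - 6*7²) + 33 = -92*(57 - 6*49) + 33 = -92*(57 - 294) + 33 = -92*(-237) + 33 = 21804 + 33 = 21837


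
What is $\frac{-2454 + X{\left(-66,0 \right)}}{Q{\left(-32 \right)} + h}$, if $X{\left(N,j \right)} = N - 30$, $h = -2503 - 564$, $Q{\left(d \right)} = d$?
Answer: $\frac{850}{1033} \approx 0.82285$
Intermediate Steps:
$h = -3067$
$X{\left(N,j \right)} = -30 + N$ ($X{\left(N,j \right)} = N - 30 = -30 + N$)
$\frac{-2454 + X{\left(-66,0 \right)}}{Q{\left(-32 \right)} + h} = \frac{-2454 - 96}{-32 - 3067} = \frac{-2454 - 96}{-3099} = \left(-2550\right) \left(- \frac{1}{3099}\right) = \frac{850}{1033}$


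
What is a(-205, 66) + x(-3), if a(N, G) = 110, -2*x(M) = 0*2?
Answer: 110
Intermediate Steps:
x(M) = 0 (x(M) = -0*2 = -½*0 = 0)
a(-205, 66) + x(-3) = 110 + 0 = 110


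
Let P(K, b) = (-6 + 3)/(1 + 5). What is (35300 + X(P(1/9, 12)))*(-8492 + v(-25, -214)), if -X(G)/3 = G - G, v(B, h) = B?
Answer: -300650100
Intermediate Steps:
P(K, b) = -½ (P(K, b) = -3/6 = -3*⅙ = -½)
X(G) = 0 (X(G) = -3*(G - G) = -3*0 = 0)
(35300 + X(P(1/9, 12)))*(-8492 + v(-25, -214)) = (35300 + 0)*(-8492 - 25) = 35300*(-8517) = -300650100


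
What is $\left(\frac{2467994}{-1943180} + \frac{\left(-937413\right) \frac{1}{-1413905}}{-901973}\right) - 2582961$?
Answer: $- \frac{128019125916034180465093}{49562909764080334} \approx -2.583 \cdot 10^{6}$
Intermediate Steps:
$\left(\frac{2467994}{-1943180} + \frac{\left(-937413\right) \frac{1}{-1413905}}{-901973}\right) - 2582961 = \left(2467994 \left(- \frac{1}{1943180}\right) + \left(-937413\right) \left(- \frac{1}{1413905}\right) \left(- \frac{1}{901973}\right)\right) - 2582961 = \left(- \frac{1233997}{971590} + \frac{937413}{1413905} \left(- \frac{1}{901973}\right)\right) - 2582961 = \left(- \frac{1233997}{971590} - \frac{937413}{1275304134565}\right) - 2582961 = - \frac{62948895476876119}{49562909764080334} - 2582961 = - \frac{128019125916034180465093}{49562909764080334}$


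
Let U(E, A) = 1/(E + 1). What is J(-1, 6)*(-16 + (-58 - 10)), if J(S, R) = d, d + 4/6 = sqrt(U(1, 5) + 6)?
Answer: 56 - 42*sqrt(26) ≈ -158.16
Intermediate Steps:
U(E, A) = 1/(1 + E)
d = -2/3 + sqrt(26)/2 (d = -2/3 + sqrt(1/(1 + 1) + 6) = -2/3 + sqrt(1/2 + 6) = -2/3 + sqrt(13/2) = -2/3 + sqrt(26)/2 ≈ 1.8828)
J(S, R) = -2/3 + sqrt(26)/2
J(-1, 6)*(-16 + (-58 - 10)) = (-2/3 + sqrt(26)/2)*(-16 + (-58 - 10)) = (-2/3 + sqrt(26)/2)*(-16 - 68) = (-2/3 + sqrt(26)/2)*(-84) = 56 - 42*sqrt(26)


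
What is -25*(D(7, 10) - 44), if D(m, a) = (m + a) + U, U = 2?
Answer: 625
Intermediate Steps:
D(m, a) = 2 + a + m (D(m, a) = (m + a) + 2 = (a + m) + 2 = 2 + a + m)
-25*(D(7, 10) - 44) = -25*((2 + 10 + 7) - 44) = -25*(19 - 44) = -25*(-25) = 625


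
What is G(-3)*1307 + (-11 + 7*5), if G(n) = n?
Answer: -3897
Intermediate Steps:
G(-3)*1307 + (-11 + 7*5) = -3*1307 + (-11 + 7*5) = -3921 + (-11 + 35) = -3921 + 24 = -3897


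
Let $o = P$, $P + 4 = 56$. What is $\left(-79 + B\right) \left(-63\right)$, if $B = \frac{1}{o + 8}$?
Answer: $\frac{99519}{20} \approx 4976.0$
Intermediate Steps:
$P = 52$ ($P = -4 + 56 = 52$)
$o = 52$
$B = \frac{1}{60}$ ($B = \frac{1}{52 + 8} = \frac{1}{60} \approx 0.016667$)
$\left(-79 + B\right) \left(-63\right) = \left(-79 + \frac{1}{60}\right) \left(-63\right) = \left(- \frac{4739}{60}\right) \left(-63\right) = \frac{99519}{20}$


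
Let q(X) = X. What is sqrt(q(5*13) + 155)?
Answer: 2*sqrt(55) ≈ 14.832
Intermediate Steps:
sqrt(q(5*13) + 155) = sqrt(5*13 + 155) = sqrt(65 + 155) = sqrt(220) = 2*sqrt(55)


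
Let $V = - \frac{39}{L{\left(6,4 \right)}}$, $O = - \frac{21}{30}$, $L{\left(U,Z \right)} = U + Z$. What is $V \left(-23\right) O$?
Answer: $- \frac{6279}{100} \approx -62.79$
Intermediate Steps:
$O = - \frac{7}{10}$ ($O = \left(-21\right) \frac{1}{30} = - \frac{7}{10} \approx -0.7$)
$V = - \frac{39}{10}$ ($V = - \frac{39}{6 + 4} = - \frac{39}{10} \approx -3.9$)
$V \left(-23\right) O = \left(- \frac{39}{10}\right) \left(-23\right) \left(- \frac{7}{10}\right) = \frac{897}{10} \left(- \frac{7}{10}\right) = - \frac{6279}{100}$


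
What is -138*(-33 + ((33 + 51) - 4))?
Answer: -6486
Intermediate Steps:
-138*(-33 + ((33 + 51) - 4)) = -138*(-33 + (84 - 4)) = -138*(-33 + 80) = -138*47 = -6486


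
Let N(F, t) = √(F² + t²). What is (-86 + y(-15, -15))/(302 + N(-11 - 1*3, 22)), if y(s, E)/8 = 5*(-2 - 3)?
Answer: -21593/22631 + 143*√170/22631 ≈ -0.87175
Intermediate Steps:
y(s, E) = -200 (y(s, E) = 8*(5*(-2 - 3)) = 8*(5*(-5)) = 8*(-25) = -200)
(-86 + y(-15, -15))/(302 + N(-11 - 1*3, 22)) = (-86 - 200)/(302 + √((-11 - 1*3)² + 22²)) = -286/(302 + √((-11 - 3)² + 484)) = -286/(302 + √((-14)² + 484)) = -286/(302 + √(196 + 484)) = -286/(302 + √680) = -286/(302 + 2*√170)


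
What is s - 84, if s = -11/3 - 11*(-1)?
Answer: -230/3 ≈ -76.667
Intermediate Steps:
s = 22/3 (s = -11*1/3 + 11 = -11/3 + 11 = 22/3 ≈ 7.3333)
s - 84 = 22/3 - 84 = -230/3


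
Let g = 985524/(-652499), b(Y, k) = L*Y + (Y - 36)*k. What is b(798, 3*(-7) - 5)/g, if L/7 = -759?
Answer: 463229267569/164254 ≈ 2.8202e+6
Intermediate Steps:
L = -5313 (L = 7*(-759) = -5313)
b(Y, k) = -5313*Y + k*(-36 + Y) (b(Y, k) = -5313*Y + (Y - 36)*k = -5313*Y + (-36 + Y)*k = -5313*Y + k*(-36 + Y))
g = -985524/652499 (g = 985524*(-1/652499) = -985524/652499 ≈ -1.5104)
b(798, 3*(-7) - 5)/g = (-5313*798 - 36*(3*(-7) - 5) + 798*(3*(-7) - 5))/(-985524/652499) = (-4239774 - 36*(-21 - 5) + 798*(-21 - 5))*(-652499/985524) = (-4239774 - 36*(-26) + 798*(-26))*(-652499/985524) = (-4239774 + 936 - 20748)*(-652499/985524) = -4259586*(-652499/985524) = 463229267569/164254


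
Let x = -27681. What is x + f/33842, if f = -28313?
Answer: -936808715/33842 ≈ -27682.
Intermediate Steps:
x + f/33842 = -27681 - 28313/33842 = -936808715/33842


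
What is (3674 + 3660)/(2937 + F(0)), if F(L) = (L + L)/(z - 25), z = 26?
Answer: 7334/2937 ≈ 2.4971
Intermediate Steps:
F(L) = 2*L (F(L) = (L + L)/(26 - 25) = (2*L)/1 = (2*L)*1 = 2*L)
(3674 + 3660)/(2937 + F(0)) = (3674 + 3660)/(2937 + 2*0) = 7334/(2937 + 0) = 7334/2937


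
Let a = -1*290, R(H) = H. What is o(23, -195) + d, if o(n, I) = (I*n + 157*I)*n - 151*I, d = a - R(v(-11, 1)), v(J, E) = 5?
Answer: -778150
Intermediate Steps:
a = -290
d = -295 (d = -290 - 1*5 = -290 - 5 = -295)
o(n, I) = -151*I + n*(157*I + I*n) (o(n, I) = (157*I + I*n)*n - 151*I = n*(157*I + I*n) - 151*I = -151*I + n*(157*I + I*n))
o(23, -195) + d = -195*(-151 + 23**2 + 157*23) - 295 = -195*(-151 + 529 + 3611) - 295 = -195*3989 - 295 = -777855 - 295 = -778150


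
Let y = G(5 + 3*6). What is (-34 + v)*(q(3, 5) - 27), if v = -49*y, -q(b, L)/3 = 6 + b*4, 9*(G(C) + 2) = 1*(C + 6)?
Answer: 7605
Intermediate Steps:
G(C) = -4/3 + C/9 (G(C) = -2 + (1*(C + 6))/9 = -2 + (1*(6 + C))/9 = -2 + (6 + C)/9 = -2 + (⅔ + C/9) = -4/3 + C/9)
y = 11/9 (y = -4/3 + (5 + 3*6)/9 = -4/3 + (5 + 18)/9 = -4/3 + (⅑)*23 = -4/3 + 23/9 = 11/9 ≈ 1.2222)
q(b, L) = -18 - 12*b (q(b, L) = -3*(6 + b*4) = -3*(6 + 4*b) = -18 - 12*b)
v = -539/9 (v = -49*11/9 = -539/9 ≈ -59.889)
(-34 + v)*(q(3, 5) - 27) = (-34 - 539/9)*((-18 - 12*3) - 27) = -845*((-18 - 36) - 27)/9 = -845*(-54 - 27)/9 = -845/9*(-81) = 7605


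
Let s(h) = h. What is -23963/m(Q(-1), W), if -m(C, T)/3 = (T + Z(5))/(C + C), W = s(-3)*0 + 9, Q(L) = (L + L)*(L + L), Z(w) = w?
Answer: 95852/21 ≈ 4564.4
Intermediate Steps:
Q(L) = 4*L² (Q(L) = (2*L)*(2*L) = 4*L²)
W = 9 (W = -3*0 + 9 = 0 + 9 = 9)
m(C, T) = -3*(5 + T)/(2*C) (m(C, T) = -3*(T + 5)/(C + C) = -3*(5 + T)/(2*C))
-23963/m(Q(-1), W) = -23963*8/(3*(-5 - 1*9)) = -23963*8/(3*(-5 - 9)) = -23963/((3/2)*(-14)/4) = -23963/((3/2)*(¼)*(-14)) = -23963/(-21/4) = -23963*(-4/21) = 95852/21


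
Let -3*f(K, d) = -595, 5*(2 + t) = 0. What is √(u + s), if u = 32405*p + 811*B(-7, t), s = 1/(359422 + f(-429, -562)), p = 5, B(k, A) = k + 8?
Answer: √189531506013158939/1078861 ≈ 403.53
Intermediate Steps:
t = -2 (t = -2 + (⅕)*0 = -2 + 0 = -2)
B(k, A) = 8 + k
f(K, d) = 595/3 (f(K, d) = -⅓*(-595) = 595/3)
s = 3/1078861 (s = 1/(359422 + 595/3) = 1/(1078861/3) = 3/1078861 ≈ 2.7807e-6)
u = 162836 (u = 32405*5 + 811*(8 - 7) = 162025 + 811*1 = 162025 + 811 = 162836)
√(u + s) = √(162836 + 3/1078861) = √(175677409799/1078861) = √189531506013158939/1078861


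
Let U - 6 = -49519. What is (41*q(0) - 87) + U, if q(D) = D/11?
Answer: -49600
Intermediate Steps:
q(D) = D/11 (q(D) = D*(1/11) = D/11)
U = -49513 (U = 6 - 49519 = -49513)
(41*q(0) - 87) + U = (41*((1/11)*0) - 87) - 49513 = (41*0 - 87) - 49513 = (0 - 87) - 49513 = -87 - 49513 = -49600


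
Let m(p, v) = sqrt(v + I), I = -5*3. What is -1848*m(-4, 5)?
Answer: -1848*I*sqrt(10) ≈ -5843.9*I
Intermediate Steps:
I = -15
m(p, v) = sqrt(-15 + v) (m(p, v) = sqrt(v - 15) = sqrt(-15 + v))
-1848*m(-4, 5) = -1848*sqrt(-15 + 5) = -1848*I*sqrt(10)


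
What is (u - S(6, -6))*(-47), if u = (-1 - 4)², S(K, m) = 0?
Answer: -1175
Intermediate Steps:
u = 25 (u = (-5)² = 25)
(u - S(6, -6))*(-47) = (25 - 1*0)*(-47) = (25 + 0)*(-47) = 25*(-47) = -1175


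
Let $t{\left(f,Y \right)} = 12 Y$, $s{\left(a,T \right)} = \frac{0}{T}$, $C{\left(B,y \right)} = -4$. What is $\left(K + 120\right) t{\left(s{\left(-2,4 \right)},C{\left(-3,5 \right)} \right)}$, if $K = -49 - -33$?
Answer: $-4992$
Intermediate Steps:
$K = -16$ ($K = -49 + 33 = -16$)
$s{\left(a,T \right)} = 0$
$\left(K + 120\right) t{\left(s{\left(-2,4 \right)},C{\left(-3,5 \right)} \right)} = \left(-16 + 120\right) 12 \left(-4\right) = 104 \left(-48\right) = -4992$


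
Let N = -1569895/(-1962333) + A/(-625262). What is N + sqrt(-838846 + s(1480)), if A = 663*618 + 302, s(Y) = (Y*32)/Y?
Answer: 8044023341/55771466193 + I*sqrt(838814) ≈ 0.14423 + 915.87*I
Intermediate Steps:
s(Y) = 32 (s(Y) = (32*Y)/Y = 32)
A = 410036 (A = 409734 + 302 = 410036)
N = 8044023341/55771466193 (N = -1569895/(-1962333) + 410036/(-625262) = -1569895*(-1/1962333) + 410036*(-1/625262) = 1569895/1962333 - 18638/28421 = 8044023341/55771466193 ≈ 0.14423)
N + sqrt(-838846 + s(1480)) = 8044023341/55771466193 + sqrt(-838846 + 32) = 8044023341/55771466193 + sqrt(-838814) = 8044023341/55771466193 + I*sqrt(838814)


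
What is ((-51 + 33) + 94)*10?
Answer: 760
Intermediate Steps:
((-51 + 33) + 94)*10 = (-18 + 94)*10 = 76*10 = 760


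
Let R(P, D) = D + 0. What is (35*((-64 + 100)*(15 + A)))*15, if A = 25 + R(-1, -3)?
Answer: 699300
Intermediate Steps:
R(P, D) = D
A = 22 (A = 25 - 3 = 22)
(35*((-64 + 100)*(15 + A)))*15 = (35*((-64 + 100)*(15 + 22)))*15 = (35*(36*37))*15 = (35*1332)*15 = 46620*15 = 699300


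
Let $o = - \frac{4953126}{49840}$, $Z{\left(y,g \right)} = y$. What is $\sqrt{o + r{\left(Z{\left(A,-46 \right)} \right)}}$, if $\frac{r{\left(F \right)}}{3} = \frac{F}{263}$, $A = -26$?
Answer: $\frac{i \sqrt{1070392467018210}}{3276980} \approx 9.9838 i$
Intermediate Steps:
$r{\left(F \right)} = \frac{3 F}{263}$ ($r{\left(F \right)} = 3 \frac{F}{263} = \frac{3 F}{263}$)
$o = - \frac{2476563}{24920}$ ($o = \left(-4953126\right) \frac{1}{49840} = - \frac{2476563}{24920} \approx -99.38$)
$\sqrt{o + r{\left(Z{\left(A,-46 \right)} \right)}} = \sqrt{- \frac{2476563}{24920} + \frac{3}{263} \left(-26\right)} = \sqrt{- \frac{2476563}{24920} - \frac{78}{263}} = \sqrt{- \frac{653279829}{6553960}} = \frac{i \sqrt{1070392467018210}}{3276980}$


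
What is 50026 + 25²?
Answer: 50651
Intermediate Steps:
50026 + 25² = 50026 + 625 = 50651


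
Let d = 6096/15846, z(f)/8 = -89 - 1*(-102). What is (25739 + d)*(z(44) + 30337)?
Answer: 14887119585/19 ≈ 7.8353e+8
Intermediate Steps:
z(f) = 104 (z(f) = 8*(-89 - 1*(-102)) = 8*(-89 + 102) = 8*13 = 104)
d = 1016/2641 (d = 6096*(1/15846) = 1016/2641 ≈ 0.38470)
(25739 + d)*(z(44) + 30337) = (25739 + 1016/2641)*(104 + 30337) = (67977715/2641)*30441 = 14887119585/19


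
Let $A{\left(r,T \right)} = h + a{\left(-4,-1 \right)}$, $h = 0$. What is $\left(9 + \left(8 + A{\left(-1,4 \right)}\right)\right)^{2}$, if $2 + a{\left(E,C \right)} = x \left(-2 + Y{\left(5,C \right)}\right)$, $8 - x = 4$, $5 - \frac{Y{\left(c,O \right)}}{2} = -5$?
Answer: $7569$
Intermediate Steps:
$Y{\left(c,O \right)} = 20$ ($Y{\left(c,O \right)} = 10 - -10 = 10 + 10 = 20$)
$x = 4$ ($x = 8 - 4 = 4$)
$a{\left(E,C \right)} = 70$ ($a{\left(E,C \right)} = -2 + 4 \left(-2 + 20\right) = -2 + 4 \cdot 18 = -2 + 72 = 70$)
$A{\left(r,T \right)} = 70$ ($A{\left(r,T \right)} = 0 + 70 = 70$)
$\left(9 + \left(8 + A{\left(-1,4 \right)}\right)\right)^{2} = \left(9 + \left(8 + 70\right)\right)^{2} = \left(9 + 78\right)^{2} = 87^{2} = 7569$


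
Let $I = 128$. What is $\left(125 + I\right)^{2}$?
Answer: $64009$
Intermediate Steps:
$\left(125 + I\right)^{2} = \left(125 + 128\right)^{2} = 253^{2} = 64009$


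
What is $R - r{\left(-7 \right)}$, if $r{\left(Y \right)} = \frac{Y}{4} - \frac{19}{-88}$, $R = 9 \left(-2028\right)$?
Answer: $- \frac{1606041}{88} \approx -18250.0$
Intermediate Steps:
$R = -18252$
$r{\left(Y \right)} = \frac{19}{88} + \frac{Y}{4}$ ($r{\left(Y \right)} = Y \frac{1}{4} - - \frac{19}{88} = \frac{Y}{4} + \frac{19}{88} = \frac{19}{88} + \frac{Y}{4}$)
$R - r{\left(-7 \right)} = -18252 - \left(\frac{19}{88} + \frac{1}{4} \left(-7\right)\right) = -18252 - \left(\frac{19}{88} - \frac{7}{4}\right) = -18252 - - \frac{135}{88} = -18252 + \frac{135}{88} = - \frac{1606041}{88}$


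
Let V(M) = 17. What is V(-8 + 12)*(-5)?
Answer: -85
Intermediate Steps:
V(-8 + 12)*(-5) = 17*(-5) = -85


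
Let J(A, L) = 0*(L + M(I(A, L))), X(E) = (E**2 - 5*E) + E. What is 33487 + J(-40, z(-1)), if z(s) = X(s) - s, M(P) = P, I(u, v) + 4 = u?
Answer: 33487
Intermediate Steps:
I(u, v) = -4 + u
X(E) = E**2 - 4*E
z(s) = -s + s*(-4 + s) (z(s) = s*(-4 + s) - s = -s + s*(-4 + s))
J(A, L) = 0 (J(A, L) = 0*(L + (-4 + A)) = 0*(-4 + A + L) = 0)
33487 + J(-40, z(-1)) = 33487 + 0 = 33487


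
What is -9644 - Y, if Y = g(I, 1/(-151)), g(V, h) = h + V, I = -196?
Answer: -1426647/151 ≈ -9448.0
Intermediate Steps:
g(V, h) = V + h
Y = -29597/151 (Y = -196 + 1/(-151) = -196 - 1/151 = -29597/151 ≈ -196.01)
-9644 - Y = -9644 - 1*(-29597/151) = -9644 + 29597/151 = -1426647/151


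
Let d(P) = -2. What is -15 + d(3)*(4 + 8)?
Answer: -39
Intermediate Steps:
-15 + d(3)*(4 + 8) = -15 - 2*(4 + 8) = -15 - 2*12 = -15 - 24 = -39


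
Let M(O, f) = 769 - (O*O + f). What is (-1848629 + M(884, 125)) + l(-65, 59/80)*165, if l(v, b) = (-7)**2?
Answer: -2621356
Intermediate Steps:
M(O, f) = 769 - f - O**2 (M(O, f) = 769 - (O**2 + f) = 769 - (f + O**2) = 769 + (-f - O**2) = 769 - f - O**2)
l(v, b) = 49
(-1848629 + M(884, 125)) + l(-65, 59/80)*165 = (-1848629 + (769 - 1*125 - 1*884**2)) + 49*165 = (-1848629 + (769 - 125 - 1*781456)) + 8085 = (-1848629 + (769 - 125 - 781456)) + 8085 = (-1848629 - 780812) + 8085 = -2629441 + 8085 = -2621356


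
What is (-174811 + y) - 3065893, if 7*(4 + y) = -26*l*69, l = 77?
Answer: -3260442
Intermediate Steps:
y = -19738 (y = -4 + (-26*77*69)/7 = -4 + (-2002*69)/7 = -4 + (1/7)*(-138138) = -4 - 19734 = -19738)
(-174811 + y) - 3065893 = (-174811 - 19738) - 3065893 = -194549 - 3065893 = -3260442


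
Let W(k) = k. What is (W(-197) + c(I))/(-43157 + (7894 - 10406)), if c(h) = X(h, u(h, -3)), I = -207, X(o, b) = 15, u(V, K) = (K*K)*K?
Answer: 14/3513 ≈ 0.0039852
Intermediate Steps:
u(V, K) = K³ (u(V, K) = K²*K = K³)
c(h) = 15
(W(-197) + c(I))/(-43157 + (7894 - 10406)) = (-197 + 15)/(-43157 + (7894 - 10406)) = -182/(-43157 - 2512) = -182/(-45669) = -182*(-1/45669) = 14/3513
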